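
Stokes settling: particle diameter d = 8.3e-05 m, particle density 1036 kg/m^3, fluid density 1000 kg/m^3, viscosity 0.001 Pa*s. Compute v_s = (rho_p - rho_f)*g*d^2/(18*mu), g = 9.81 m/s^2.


Density difference: rho_p - rho_f = 1036 - 1000 = 36 kg/m^3
d^2 = (8.3e-05)^2 = 6.889e-09 m^2
Numerator = (rho_p - rho_f) * g * d^2 = 36 * 9.81 * 6.889e-09 = 2.4329192e-06
Denominator = 18 * mu = 18 * 0.001 = 0.018
v_s = 2.4329192e-06 / 0.018 = 1.35162e-04 m/s
Check: Re = rho_f * v_s * d / mu = 1000 * 1.35162e-04 * 8.3e-05 / 0.001 = 0.0112 < 1, so Stokes' law applies.

1.35162e-04 m/s


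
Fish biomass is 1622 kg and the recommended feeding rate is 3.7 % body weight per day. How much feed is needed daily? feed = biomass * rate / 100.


Feeding rate fraction = 3.7% / 100 = 0.037
Daily feed = 1622 kg * 0.037 = 60.014 kg/day

60.014 kg/day


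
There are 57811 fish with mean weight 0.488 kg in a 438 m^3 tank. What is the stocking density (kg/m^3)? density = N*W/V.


Total biomass = 57811 fish * 0.488 kg = 28211.768 kg
Density = total biomass / volume = 28211.768 / 438 = 64.4104 kg/m^3

64.4104 kg/m^3


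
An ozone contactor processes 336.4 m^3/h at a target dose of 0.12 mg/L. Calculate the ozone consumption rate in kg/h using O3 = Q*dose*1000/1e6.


O3 demand (mg/h) = Q * dose * 1000 = 336.4 * 0.12 * 1000 = 40368 mg/h
Convert mg to kg: 40368 / 1e6 = 0.040368 kg/h

0.040368 kg/h


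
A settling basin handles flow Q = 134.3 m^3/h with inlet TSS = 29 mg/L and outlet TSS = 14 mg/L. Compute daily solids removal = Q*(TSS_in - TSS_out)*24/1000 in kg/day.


Concentration drop: TSS_in - TSS_out = 29 - 14 = 15 mg/L
Hourly solids removed = Q * dTSS = 134.3 m^3/h * 15 mg/L = 2014.5 g/h  (m^3/h * mg/L = g/h)
Daily solids removed = 2014.5 * 24 = 48348 g/day
Convert g to kg: 48348 / 1000 = 48.348 kg/day

48.348 kg/day


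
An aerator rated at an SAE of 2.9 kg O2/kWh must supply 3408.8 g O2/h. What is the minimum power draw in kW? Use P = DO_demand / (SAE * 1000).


SAE in g O2/kWh = 2.9 * 1000 = 2900 g/kWh
P = DO_demand / SAE_g = 3408.8 / 2900 = 1.17545 kW

1.17545 kW


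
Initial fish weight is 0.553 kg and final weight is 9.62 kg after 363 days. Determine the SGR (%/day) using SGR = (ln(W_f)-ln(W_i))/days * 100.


ln(W_f) = ln(9.62) = 2.2638443
ln(W_i) = ln(0.553) = -0.59239728
ln(W_f) - ln(W_i) = 2.2638443 - -0.59239728 = 2.8562416
SGR = 2.8562416 / 363 * 100 = 0.786843 %/day

0.786843 %/day


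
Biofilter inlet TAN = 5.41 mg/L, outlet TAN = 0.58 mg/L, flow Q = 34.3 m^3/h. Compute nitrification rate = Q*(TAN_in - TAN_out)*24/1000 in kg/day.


Concentration drop: TAN_in - TAN_out = 5.41 - 0.58 = 4.83 mg/L
Hourly TAN removed = Q * dTAN = 34.3 m^3/h * 4.83 mg/L = 165.669 g/h  (m^3/h * mg/L = g/h)
Daily TAN removed = 165.669 * 24 = 3976.056 g/day
Convert to kg/day: 3976.056 / 1000 = 3.976056 kg/day

3.976056 kg/day


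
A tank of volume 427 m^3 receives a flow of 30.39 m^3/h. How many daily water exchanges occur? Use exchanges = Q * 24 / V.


Daily flow volume = 30.39 m^3/h * 24 h = 729.36 m^3/day
Exchanges = daily flow / tank volume = 729.36 / 427 = 1.7081 exchanges/day

1.7081 exchanges/day


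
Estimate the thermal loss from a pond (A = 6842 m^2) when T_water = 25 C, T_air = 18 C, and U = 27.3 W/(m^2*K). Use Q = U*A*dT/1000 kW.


Temperature difference dT = 25 - 18 = 7 K
Heat loss (W) = U * A * dT = 27.3 * 6842 * 7 = 1307506.2 W
Convert to kW: 1307506.2 / 1000 = 1307.5062 kW

1307.5062 kW


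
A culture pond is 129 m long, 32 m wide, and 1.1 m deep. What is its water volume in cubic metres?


Base area = L * W = 129 * 32 = 4128 m^2
Volume = area * depth = 4128 * 1.1 = 4540.8 m^3

4540.8 m^3


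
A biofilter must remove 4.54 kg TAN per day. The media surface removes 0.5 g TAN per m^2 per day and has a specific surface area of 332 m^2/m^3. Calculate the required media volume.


A = 4.54*1000 / 0.5 = 9080 m^2
V = 9080 / 332 = 27.3494

27.3494 m^3


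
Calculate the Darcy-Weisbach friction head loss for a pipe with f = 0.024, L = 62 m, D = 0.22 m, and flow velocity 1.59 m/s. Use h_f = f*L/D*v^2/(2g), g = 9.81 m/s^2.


v^2 = 1.59^2 = 2.5281 m^2/s^2
L/D = 62/0.22 = 281.81818
h_f = f*(L/D)*v^2/(2g) = 0.024 * 281.81818 * 2.5281 / 19.62 = 0.871516 m

0.871516 m


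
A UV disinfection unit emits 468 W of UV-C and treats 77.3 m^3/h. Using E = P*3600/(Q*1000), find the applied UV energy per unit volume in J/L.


Energy delivered per hour = 468 W * 3600 s = 1684800 J/h
Volume treated per hour = 77.3 m^3/h * 1000 = 77300 L/h
dose = 1684800 / 77300 = 21.7956 J/L

21.7956 J/L


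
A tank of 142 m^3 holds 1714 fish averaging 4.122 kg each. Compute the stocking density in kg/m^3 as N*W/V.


Total biomass = 1714 fish * 4.122 kg = 7065.108 kg
Density = total biomass / volume = 7065.108 / 142 = 49.7543 kg/m^3

49.7543 kg/m^3


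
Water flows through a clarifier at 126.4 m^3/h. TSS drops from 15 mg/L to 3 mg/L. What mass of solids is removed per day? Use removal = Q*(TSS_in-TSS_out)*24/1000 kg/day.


Concentration drop: TSS_in - TSS_out = 15 - 3 = 12 mg/L
Hourly solids removed = Q * dTSS = 126.4 m^3/h * 12 mg/L = 1516.8 g/h  (m^3/h * mg/L = g/h)
Daily solids removed = 1516.8 * 24 = 36403.2 g/day
Convert g to kg: 36403.2 / 1000 = 36.4032 kg/day

36.4032 kg/day


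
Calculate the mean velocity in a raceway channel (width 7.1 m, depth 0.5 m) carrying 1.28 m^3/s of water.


Cross-sectional area = W * d = 7.1 * 0.5 = 3.55 m^2
Velocity = Q / A = 1.28 / 3.55 = 0.360563 m/s

0.360563 m/s


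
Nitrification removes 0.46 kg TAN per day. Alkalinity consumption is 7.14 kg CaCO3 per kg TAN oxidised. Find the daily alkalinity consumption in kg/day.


Alkalinity factor: 7.14 kg CaCO3 consumed per kg TAN nitrified
alk = 0.46 kg TAN * 7.14 = 3.2844 kg CaCO3/day

3.2844 kg CaCO3/day


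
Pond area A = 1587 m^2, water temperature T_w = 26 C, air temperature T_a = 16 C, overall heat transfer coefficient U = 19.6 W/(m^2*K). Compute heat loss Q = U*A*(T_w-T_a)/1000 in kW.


Temperature difference dT = 26 - 16 = 10 K
Heat loss (W) = U * A * dT = 19.6 * 1587 * 10 = 311052 W
Convert to kW: 311052 / 1000 = 311.052 kW

311.052 kW


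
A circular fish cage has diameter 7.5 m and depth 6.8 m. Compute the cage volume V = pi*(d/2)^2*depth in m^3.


r = d/2 = 7.5/2 = 3.75 m
Base area = pi*r^2 = pi*3.75^2 = 44.178647 m^2
Volume = 44.178647 * 6.8 = 300.415 m^3

300.415 m^3


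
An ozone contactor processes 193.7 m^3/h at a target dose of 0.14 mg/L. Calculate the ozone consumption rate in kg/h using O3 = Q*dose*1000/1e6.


O3 demand (mg/h) = Q * dose * 1000 = 193.7 * 0.14 * 1000 = 27118 mg/h
Convert mg to kg: 27118 / 1e6 = 0.027118 kg/h

0.027118 kg/h


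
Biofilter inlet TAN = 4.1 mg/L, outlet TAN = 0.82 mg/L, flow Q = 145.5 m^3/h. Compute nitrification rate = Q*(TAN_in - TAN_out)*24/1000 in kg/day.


Concentration drop: TAN_in - TAN_out = 4.1 - 0.82 = 3.28 mg/L
Hourly TAN removed = Q * dTAN = 145.5 m^3/h * 3.28 mg/L = 477.24 g/h  (m^3/h * mg/L = g/h)
Daily TAN removed = 477.24 * 24 = 11453.76 g/day
Convert to kg/day: 11453.76 / 1000 = 11.45376 kg/day

11.45376 kg/day


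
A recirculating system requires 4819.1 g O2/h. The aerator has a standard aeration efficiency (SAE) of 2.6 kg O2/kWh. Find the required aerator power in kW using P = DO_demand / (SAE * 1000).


SAE in g O2/kWh = 2.6 * 1000 = 2600 g/kWh
P = DO_demand / SAE_g = 4819.1 / 2600 = 1.8535 kW

1.8535 kW


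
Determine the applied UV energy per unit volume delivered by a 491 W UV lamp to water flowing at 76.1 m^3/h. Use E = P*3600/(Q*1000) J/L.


Energy delivered per hour = 491 W * 3600 s = 1767600 J/h
Volume treated per hour = 76.1 m^3/h * 1000 = 76100 L/h
dose = 1767600 / 76100 = 23.2273 J/L

23.2273 J/L


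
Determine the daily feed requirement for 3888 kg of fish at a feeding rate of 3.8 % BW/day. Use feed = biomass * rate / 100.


Feeding rate fraction = 3.8% / 100 = 0.038
Daily feed = 3888 kg * 0.038 = 147.744 kg/day

147.744 kg/day


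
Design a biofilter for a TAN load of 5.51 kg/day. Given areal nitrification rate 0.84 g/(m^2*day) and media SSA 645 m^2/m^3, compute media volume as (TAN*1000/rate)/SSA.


A = 5.51*1000 / 0.84 = 6559.5238 m^2
V = 6559.5238 / 645 = 10.1698

10.1698 m^3


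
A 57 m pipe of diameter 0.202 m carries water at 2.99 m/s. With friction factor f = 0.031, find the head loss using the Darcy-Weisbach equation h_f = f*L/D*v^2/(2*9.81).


v^2 = 2.99^2 = 8.9401 m^2/s^2
L/D = 57/0.202 = 282.17822
h_f = f*(L/D)*v^2/(2g) = 0.031 * 282.17822 * 8.9401 / 19.62 = 3.98592 m

3.98592 m


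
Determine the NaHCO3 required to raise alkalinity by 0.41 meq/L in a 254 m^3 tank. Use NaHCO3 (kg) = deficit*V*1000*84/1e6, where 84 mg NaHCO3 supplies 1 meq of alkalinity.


Tank volume in L = 254 m^3 * 1000 = 254000 L
Total meq required = 0.41 meq/L * 254000 L = 104140 meq
NaHCO3 mass = 104140 meq * 84 mg/meq / 1e6 = 8.74776 kg

8.74776 kg


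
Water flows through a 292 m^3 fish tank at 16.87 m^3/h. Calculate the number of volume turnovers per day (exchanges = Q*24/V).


Daily flow volume = 16.87 m^3/h * 24 h = 404.88 m^3/day
Exchanges = daily flow / tank volume = 404.88 / 292 = 1.38658 exchanges/day

1.38658 exchanges/day


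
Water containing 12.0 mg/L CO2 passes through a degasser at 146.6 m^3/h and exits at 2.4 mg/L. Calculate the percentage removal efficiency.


CO2_out / CO2_in = 2.4 / 12.0 = 0.2
Fraction remaining = 0.2
efficiency = (1 - 0.2) * 100 = 80 %

80 %


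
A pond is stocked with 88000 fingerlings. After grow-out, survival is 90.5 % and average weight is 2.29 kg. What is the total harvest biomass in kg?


Survivors = 88000 * 90.5/100 = 79640 fish
Harvest biomass = survivors * W_f = 79640 * 2.29 = 182375.6 kg

182375.6 kg


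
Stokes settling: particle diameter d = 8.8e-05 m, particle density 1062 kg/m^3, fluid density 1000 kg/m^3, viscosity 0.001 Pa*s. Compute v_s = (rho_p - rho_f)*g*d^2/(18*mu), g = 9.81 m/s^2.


Density difference: rho_p - rho_f = 1062 - 1000 = 62 kg/m^3
d^2 = (8.8e-05)^2 = 7.744e-09 m^2
Numerator = (rho_p - rho_f) * g * d^2 = 62 * 9.81 * 7.744e-09 = 4.7100557e-06
Denominator = 18 * mu = 18 * 0.001 = 0.018
v_s = 4.7100557e-06 / 0.018 = 2.6167e-04 m/s
Check: Re = rho_f * v_s * d / mu = 1000 * 2.6167e-04 * 8.8e-05 / 0.001 = 0.023 < 1, so Stokes' law applies.

2.6167e-04 m/s


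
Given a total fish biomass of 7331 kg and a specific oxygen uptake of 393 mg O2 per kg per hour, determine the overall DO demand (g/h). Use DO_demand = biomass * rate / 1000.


Total O2 consumption (mg/h) = 7331 kg * 393 mg/(kg*h) = 2881083 mg/h
Convert to g/h: 2881083 / 1000 = 2881.083 g/h

2881.083 g/h


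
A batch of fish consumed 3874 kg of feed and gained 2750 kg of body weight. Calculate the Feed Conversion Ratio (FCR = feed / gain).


FCR = feed consumed / weight gained
FCR = 3874 kg / 2750 kg = 1.40873

1.40873


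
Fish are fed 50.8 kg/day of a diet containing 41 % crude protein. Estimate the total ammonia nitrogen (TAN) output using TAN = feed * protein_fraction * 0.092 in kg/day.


Protein in feed = 50.8 * 41/100 = 20.828 kg/day
TAN = protein * 0.092 = 20.828 * 0.092 = 1.916176 kg/day

1.916176 kg/day


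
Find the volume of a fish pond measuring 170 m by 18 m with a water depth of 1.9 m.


Base area = L * W = 170 * 18 = 3060 m^2
Volume = area * depth = 3060 * 1.9 = 5814 m^3

5814 m^3


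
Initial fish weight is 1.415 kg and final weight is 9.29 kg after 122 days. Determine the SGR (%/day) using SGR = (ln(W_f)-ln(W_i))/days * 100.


ln(W_f) = ln(9.29) = 2.2289386
ln(W_i) = ln(1.415) = 0.34712953
ln(W_f) - ln(W_i) = 2.2289386 - 0.34712953 = 1.8818091
SGR = 1.8818091 / 122 * 100 = 1.54247 %/day

1.54247 %/day


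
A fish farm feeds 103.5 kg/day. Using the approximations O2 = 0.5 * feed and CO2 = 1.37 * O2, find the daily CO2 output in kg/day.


O2 = 103.5 * 0.5 = 51.75
CO2 = 51.75 * 1.37 = 70.8975

70.8975 kg/day


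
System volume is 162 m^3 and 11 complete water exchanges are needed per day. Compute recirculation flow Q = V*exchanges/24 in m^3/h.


Daily recirculation volume = 162 m^3 * 11 = 1782 m^3/day
Flow rate Q = daily volume / 24 h = 1782 / 24 = 74.25 m^3/h

74.25 m^3/h


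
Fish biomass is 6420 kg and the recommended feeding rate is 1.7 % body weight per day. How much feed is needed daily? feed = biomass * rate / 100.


Feeding rate fraction = 1.7% / 100 = 0.017
Daily feed = 6420 kg * 0.017 = 109.14 kg/day

109.14 kg/day


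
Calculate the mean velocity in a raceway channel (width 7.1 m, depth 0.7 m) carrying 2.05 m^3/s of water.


Cross-sectional area = W * d = 7.1 * 0.7 = 4.97 m^2
Velocity = Q / A = 2.05 / 4.97 = 0.412475 m/s

0.412475 m/s


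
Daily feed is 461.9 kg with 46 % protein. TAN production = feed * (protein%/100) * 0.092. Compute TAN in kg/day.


Protein in feed = 461.9 * 46/100 = 212.474 kg/day
TAN = protein * 0.092 = 212.474 * 0.092 = 19.547608 kg/day

19.547608 kg/day


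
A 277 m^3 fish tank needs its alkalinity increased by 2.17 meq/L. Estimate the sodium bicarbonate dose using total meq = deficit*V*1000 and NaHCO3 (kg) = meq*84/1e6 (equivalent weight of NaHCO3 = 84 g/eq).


Tank volume in L = 277 m^3 * 1000 = 277000 L
Total meq required = 2.17 meq/L * 277000 L = 601090 meq
NaHCO3 mass = 601090 meq * 84 mg/meq / 1e6 = 50.4916 kg

50.4916 kg


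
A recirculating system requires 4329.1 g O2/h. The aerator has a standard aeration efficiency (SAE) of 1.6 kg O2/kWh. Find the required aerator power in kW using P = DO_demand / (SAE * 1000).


SAE in g O2/kWh = 1.6 * 1000 = 1600 g/kWh
P = DO_demand / SAE_g = 4329.1 / 1600 = 2.70569 kW

2.70569 kW


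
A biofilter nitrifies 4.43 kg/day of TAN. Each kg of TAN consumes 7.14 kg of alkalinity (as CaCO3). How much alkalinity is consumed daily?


Alkalinity factor: 7.14 kg CaCO3 consumed per kg TAN nitrified
alk = 4.43 kg TAN * 7.14 = 31.6302 kg CaCO3/day

31.6302 kg CaCO3/day


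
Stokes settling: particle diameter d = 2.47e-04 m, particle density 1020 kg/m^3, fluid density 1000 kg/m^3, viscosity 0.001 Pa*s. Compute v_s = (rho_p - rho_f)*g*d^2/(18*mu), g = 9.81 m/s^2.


Density difference: rho_p - rho_f = 1020 - 1000 = 20 kg/m^3
d^2 = (2.47e-04)^2 = 6.1009e-08 m^2
Numerator = (rho_p - rho_f) * g * d^2 = 20 * 9.81 * 6.1009e-08 = 1.1969966e-05
Denominator = 18 * mu = 18 * 0.001 = 0.018
v_s = 1.1969966e-05 / 0.018 = 6.64998e-04 m/s
Check: Re = rho_f * v_s * d / mu = 1000 * 6.64998e-04 * 2.47e-04 / 0.001 = 0.164 < 1, so Stokes' law applies.

6.64998e-04 m/s


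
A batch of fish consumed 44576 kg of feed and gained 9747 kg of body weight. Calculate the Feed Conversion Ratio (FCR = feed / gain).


FCR = feed consumed / weight gained
FCR = 44576 kg / 9747 kg = 4.5733

4.5733


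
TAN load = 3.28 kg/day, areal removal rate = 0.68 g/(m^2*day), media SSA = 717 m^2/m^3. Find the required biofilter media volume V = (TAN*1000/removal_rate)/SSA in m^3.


A = 3.28*1000 / 0.68 = 4823.5294 m^2
V = 4823.5294 / 717 = 6.72738

6.72738 m^3


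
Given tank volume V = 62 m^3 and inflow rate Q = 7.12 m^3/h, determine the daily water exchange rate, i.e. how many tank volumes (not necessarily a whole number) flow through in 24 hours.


Daily flow volume = 7.12 m^3/h * 24 h = 170.88 m^3/day
Exchanges = daily flow / tank volume = 170.88 / 62 = 2.75613 exchanges/day

2.75613 exchanges/day


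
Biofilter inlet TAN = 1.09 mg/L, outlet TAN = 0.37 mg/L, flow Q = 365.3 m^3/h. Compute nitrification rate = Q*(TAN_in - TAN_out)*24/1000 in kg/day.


Concentration drop: TAN_in - TAN_out = 1.09 - 0.37 = 0.72 mg/L
Hourly TAN removed = Q * dTAN = 365.3 m^3/h * 0.72 mg/L = 263.016 g/h  (m^3/h * mg/L = g/h)
Daily TAN removed = 263.016 * 24 = 6312.384 g/day
Convert to kg/day: 6312.384 / 1000 = 6.312384 kg/day

6.312384 kg/day


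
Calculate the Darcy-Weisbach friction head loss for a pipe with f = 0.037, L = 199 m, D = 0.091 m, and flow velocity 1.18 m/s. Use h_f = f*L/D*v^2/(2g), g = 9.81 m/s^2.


v^2 = 1.18^2 = 1.3924 m^2/s^2
L/D = 199/0.091 = 2186.8132
h_f = f*(L/D)*v^2/(2g) = 0.037 * 2186.8132 * 1.3924 / 19.62 = 5.7422 m

5.7422 m


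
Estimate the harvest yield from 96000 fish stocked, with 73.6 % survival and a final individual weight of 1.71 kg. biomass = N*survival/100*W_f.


Survivors = 96000 * 73.6/100 = 70656 fish
Harvest biomass = survivors * W_f = 70656 * 1.71 = 120821.76 kg

120821.76 kg


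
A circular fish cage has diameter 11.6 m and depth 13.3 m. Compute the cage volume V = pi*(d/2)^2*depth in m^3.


r = d/2 = 11.6/2 = 5.8 m
Base area = pi*r^2 = pi*5.8^2 = 105.68318 m^2
Volume = 105.68318 * 13.3 = 1405.59 m^3

1405.59 m^3


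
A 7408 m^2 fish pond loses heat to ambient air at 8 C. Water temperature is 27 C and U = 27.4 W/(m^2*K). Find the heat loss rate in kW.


Temperature difference dT = 27 - 8 = 19 K
Heat loss (W) = U * A * dT = 27.4 * 7408 * 19 = 3856604.8 W
Convert to kW: 3856604.8 / 1000 = 3856.6048 kW

3856.6048 kW


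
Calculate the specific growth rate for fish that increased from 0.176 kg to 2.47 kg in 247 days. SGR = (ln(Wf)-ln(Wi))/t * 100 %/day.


ln(W_f) = ln(2.47) = 0.90421815
ln(W_i) = ln(0.176) = -1.7372713
ln(W_f) - ln(W_i) = 0.90421815 - -1.7372713 = 2.6414894
SGR = 2.6414894 / 247 * 100 = 1.06943 %/day

1.06943 %/day


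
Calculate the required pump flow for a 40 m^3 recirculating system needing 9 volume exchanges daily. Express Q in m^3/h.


Daily recirculation volume = 40 m^3 * 9 = 360 m^3/day
Flow rate Q = daily volume / 24 h = 360 / 24 = 15 m^3/h

15 m^3/h


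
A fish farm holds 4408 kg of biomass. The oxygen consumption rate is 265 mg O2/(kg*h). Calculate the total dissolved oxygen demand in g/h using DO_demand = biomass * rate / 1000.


Total O2 consumption (mg/h) = 4408 kg * 265 mg/(kg*h) = 1168120 mg/h
Convert to g/h: 1168120 / 1000 = 1168.12 g/h

1168.12 g/h


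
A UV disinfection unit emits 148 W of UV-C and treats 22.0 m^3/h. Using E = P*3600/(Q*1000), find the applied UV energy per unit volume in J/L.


Energy delivered per hour = 148 W * 3600 s = 532800 J/h
Volume treated per hour = 22.0 m^3/h * 1000 = 22000 L/h
dose = 532800 / 22000 = 24.2182 J/L

24.2182 J/L


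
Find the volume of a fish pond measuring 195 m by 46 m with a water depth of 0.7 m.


Base area = L * W = 195 * 46 = 8970 m^2
Volume = area * depth = 8970 * 0.7 = 6279 m^3

6279 m^3


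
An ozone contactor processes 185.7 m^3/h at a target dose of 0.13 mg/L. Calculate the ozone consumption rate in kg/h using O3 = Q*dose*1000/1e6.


O3 demand (mg/h) = Q * dose * 1000 = 185.7 * 0.13 * 1000 = 24141 mg/h
Convert mg to kg: 24141 / 1e6 = 0.024141 kg/h

0.024141 kg/h


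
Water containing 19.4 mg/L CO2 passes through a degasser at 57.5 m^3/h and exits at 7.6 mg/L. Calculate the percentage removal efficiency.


CO2_out / CO2_in = 7.6 / 19.4 = 0.39175258
Fraction remaining = 0.39175258
efficiency = (1 - 0.39175258) * 100 = 60.8247 %

60.8247 %


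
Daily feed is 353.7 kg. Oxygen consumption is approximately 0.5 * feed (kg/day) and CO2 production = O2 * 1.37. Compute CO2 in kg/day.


O2 = 353.7 * 0.5 = 176.85
CO2 = 176.85 * 1.37 = 242.2845

242.2845 kg/day


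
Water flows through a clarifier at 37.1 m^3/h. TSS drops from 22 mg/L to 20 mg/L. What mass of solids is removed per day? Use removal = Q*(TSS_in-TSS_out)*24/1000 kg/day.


Concentration drop: TSS_in - TSS_out = 22 - 20 = 2 mg/L
Hourly solids removed = Q * dTSS = 37.1 m^3/h * 2 mg/L = 74.2 g/h  (m^3/h * mg/L = g/h)
Daily solids removed = 74.2 * 24 = 1780.8 g/day
Convert g to kg: 1780.8 / 1000 = 1.7808 kg/day

1.7808 kg/day


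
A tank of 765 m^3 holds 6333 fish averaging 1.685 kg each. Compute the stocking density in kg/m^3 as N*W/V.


Total biomass = 6333 fish * 1.685 kg = 10671.105 kg
Density = total biomass / volume = 10671.105 / 765 = 13.9492 kg/m^3

13.9492 kg/m^3


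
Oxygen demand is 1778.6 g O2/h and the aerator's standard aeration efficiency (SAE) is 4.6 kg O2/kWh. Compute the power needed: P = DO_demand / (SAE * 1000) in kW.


SAE in g O2/kWh = 4.6 * 1000 = 4600 g/kWh
P = DO_demand / SAE_g = 1778.6 / 4600 = 0.386652 kW

0.386652 kW


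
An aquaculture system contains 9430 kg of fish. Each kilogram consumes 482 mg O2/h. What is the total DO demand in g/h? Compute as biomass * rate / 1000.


Total O2 consumption (mg/h) = 9430 kg * 482 mg/(kg*h) = 4545260 mg/h
Convert to g/h: 4545260 / 1000 = 4545.26 g/h

4545.26 g/h


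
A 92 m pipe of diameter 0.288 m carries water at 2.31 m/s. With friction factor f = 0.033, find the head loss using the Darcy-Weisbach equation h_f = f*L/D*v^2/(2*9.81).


v^2 = 2.31^2 = 5.3361 m^2/s^2
L/D = 92/0.288 = 319.44444
h_f = f*(L/D)*v^2/(2g) = 0.033 * 319.44444 * 5.3361 / 19.62 = 2.86704 m

2.86704 m


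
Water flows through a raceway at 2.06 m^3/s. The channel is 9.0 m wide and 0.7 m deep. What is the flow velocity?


Cross-sectional area = W * d = 9.0 * 0.7 = 6.3 m^2
Velocity = Q / A = 2.06 / 6.3 = 0.326984 m/s

0.326984 m/s


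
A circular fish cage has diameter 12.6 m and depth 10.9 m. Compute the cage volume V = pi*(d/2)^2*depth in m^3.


r = d/2 = 12.6/2 = 6.3 m
Base area = pi*r^2 = pi*6.3^2 = 124.68981 m^2
Volume = 124.68981 * 10.9 = 1359.12 m^3

1359.12 m^3


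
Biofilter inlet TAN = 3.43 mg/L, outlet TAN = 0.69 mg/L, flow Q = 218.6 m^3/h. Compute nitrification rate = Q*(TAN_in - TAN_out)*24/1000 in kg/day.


Concentration drop: TAN_in - TAN_out = 3.43 - 0.69 = 2.74 mg/L
Hourly TAN removed = Q * dTAN = 218.6 m^3/h * 2.74 mg/L = 598.964 g/h  (m^3/h * mg/L = g/h)
Daily TAN removed = 598.964 * 24 = 14375.136 g/day
Convert to kg/day: 14375.136 / 1000 = 14.375136 kg/day

14.375136 kg/day


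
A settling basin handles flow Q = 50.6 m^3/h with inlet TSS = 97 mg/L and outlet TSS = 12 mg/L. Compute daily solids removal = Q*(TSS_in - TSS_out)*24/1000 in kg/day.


Concentration drop: TSS_in - TSS_out = 97 - 12 = 85 mg/L
Hourly solids removed = Q * dTSS = 50.6 m^3/h * 85 mg/L = 4301 g/h  (m^3/h * mg/L = g/h)
Daily solids removed = 4301 * 24 = 103224 g/day
Convert g to kg: 103224 / 1000 = 103.224 kg/day

103.224 kg/day


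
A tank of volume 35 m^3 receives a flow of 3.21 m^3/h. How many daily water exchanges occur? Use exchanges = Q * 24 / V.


Daily flow volume = 3.21 m^3/h * 24 h = 77.04 m^3/day
Exchanges = daily flow / tank volume = 77.04 / 35 = 2.20114 exchanges/day

2.20114 exchanges/day


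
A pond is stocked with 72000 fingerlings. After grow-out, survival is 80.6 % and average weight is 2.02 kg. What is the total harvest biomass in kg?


Survivors = 72000 * 80.6/100 = 58032 fish
Harvest biomass = survivors * W_f = 58032 * 2.02 = 117224.64 kg

117224.64 kg


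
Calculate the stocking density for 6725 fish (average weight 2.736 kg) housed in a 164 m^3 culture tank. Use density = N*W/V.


Total biomass = 6725 fish * 2.736 kg = 18399.6 kg
Density = total biomass / volume = 18399.6 / 164 = 112.193 kg/m^3

112.193 kg/m^3


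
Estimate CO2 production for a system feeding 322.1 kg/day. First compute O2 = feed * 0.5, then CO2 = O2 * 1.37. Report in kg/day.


O2 = 322.1 * 0.5 = 161.05
CO2 = 161.05 * 1.37 = 220.6385

220.6385 kg/day


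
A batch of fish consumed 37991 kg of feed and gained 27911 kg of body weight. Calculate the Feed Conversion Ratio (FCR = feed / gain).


FCR = feed consumed / weight gained
FCR = 37991 kg / 27911 kg = 1.36115

1.36115


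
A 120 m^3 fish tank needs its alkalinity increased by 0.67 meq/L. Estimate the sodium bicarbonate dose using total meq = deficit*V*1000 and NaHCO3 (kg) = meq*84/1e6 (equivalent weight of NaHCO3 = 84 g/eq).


Tank volume in L = 120 m^3 * 1000 = 120000 L
Total meq required = 0.67 meq/L * 120000 L = 80400 meq
NaHCO3 mass = 80400 meq * 84 mg/meq / 1e6 = 6.7536 kg

6.7536 kg


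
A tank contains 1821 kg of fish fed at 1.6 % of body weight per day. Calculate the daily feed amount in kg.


Feeding rate fraction = 1.6% / 100 = 0.016
Daily feed = 1821 kg * 0.016 = 29.136 kg/day

29.136 kg/day


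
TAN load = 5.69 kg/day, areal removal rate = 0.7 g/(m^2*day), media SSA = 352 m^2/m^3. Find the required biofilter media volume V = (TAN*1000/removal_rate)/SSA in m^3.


A = 5.69*1000 / 0.7 = 8128.5714 m^2
V = 8128.5714 / 352 = 23.0925

23.0925 m^3


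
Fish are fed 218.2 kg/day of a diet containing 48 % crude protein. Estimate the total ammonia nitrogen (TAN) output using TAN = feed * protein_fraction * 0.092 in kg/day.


Protein in feed = 218.2 * 48/100 = 104.736 kg/day
TAN = protein * 0.092 = 104.736 * 0.092 = 9.635712 kg/day

9.635712 kg/day


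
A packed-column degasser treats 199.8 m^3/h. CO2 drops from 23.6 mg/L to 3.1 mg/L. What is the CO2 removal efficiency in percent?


CO2_out / CO2_in = 3.1 / 23.6 = 0.13135593
Fraction remaining = 0.13135593
efficiency = (1 - 0.13135593) * 100 = 86.8644 %

86.8644 %


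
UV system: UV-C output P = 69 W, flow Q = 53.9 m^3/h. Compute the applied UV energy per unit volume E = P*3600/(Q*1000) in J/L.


Energy delivered per hour = 69 W * 3600 s = 248400 J/h
Volume treated per hour = 53.9 m^3/h * 1000 = 53900 L/h
dose = 248400 / 53900 = 4.60853 J/L

4.60853 J/L


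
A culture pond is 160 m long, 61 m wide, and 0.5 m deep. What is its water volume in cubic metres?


Base area = L * W = 160 * 61 = 9760 m^2
Volume = area * depth = 9760 * 0.5 = 4880 m^3

4880 m^3


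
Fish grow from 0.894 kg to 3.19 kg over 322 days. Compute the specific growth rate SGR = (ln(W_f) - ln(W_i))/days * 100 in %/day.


ln(W_f) = ln(3.19) = 1.1600209
ln(W_i) = ln(0.894) = -0.1120495
ln(W_f) - ln(W_i) = 1.1600209 - -0.1120495 = 1.2720704
SGR = 1.2720704 / 322 * 100 = 0.395053 %/day

0.395053 %/day


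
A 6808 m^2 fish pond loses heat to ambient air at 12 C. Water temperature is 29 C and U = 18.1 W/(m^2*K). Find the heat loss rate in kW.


Temperature difference dT = 29 - 12 = 17 K
Heat loss (W) = U * A * dT = 18.1 * 6808 * 17 = 2094821.6 W
Convert to kW: 2094821.6 / 1000 = 2094.8216 kW

2094.8216 kW


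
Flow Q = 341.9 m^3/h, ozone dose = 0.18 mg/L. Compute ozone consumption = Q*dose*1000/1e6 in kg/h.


O3 demand (mg/h) = Q * dose * 1000 = 341.9 * 0.18 * 1000 = 61542 mg/h
Convert mg to kg: 61542 / 1e6 = 0.061542 kg/h

0.061542 kg/h


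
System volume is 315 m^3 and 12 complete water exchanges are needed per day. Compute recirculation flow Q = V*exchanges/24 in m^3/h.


Daily recirculation volume = 315 m^3 * 12 = 3780 m^3/day
Flow rate Q = daily volume / 24 h = 3780 / 24 = 157.5 m^3/h

157.5 m^3/h


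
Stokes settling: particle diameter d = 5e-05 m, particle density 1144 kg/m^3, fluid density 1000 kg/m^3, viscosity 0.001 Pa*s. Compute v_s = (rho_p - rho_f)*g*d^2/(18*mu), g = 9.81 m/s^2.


Density difference: rho_p - rho_f = 1144 - 1000 = 144 kg/m^3
d^2 = (5e-05)^2 = 2.5e-09 m^2
Numerator = (rho_p - rho_f) * g * d^2 = 144 * 9.81 * 2.5e-09 = 3.5316e-06
Denominator = 18 * mu = 18 * 0.001 = 0.018
v_s = 3.5316e-06 / 0.018 = 1.962e-04 m/s
Check: Re = rho_f * v_s * d / mu = 1000 * 1.962e-04 * 5e-05 / 0.001 = 0.00981 < 1, so Stokes' law applies.

1.962e-04 m/s


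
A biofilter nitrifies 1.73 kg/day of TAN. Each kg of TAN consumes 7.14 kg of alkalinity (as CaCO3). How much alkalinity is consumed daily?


Alkalinity factor: 7.14 kg CaCO3 consumed per kg TAN nitrified
alk = 1.73 kg TAN * 7.14 = 12.3522 kg CaCO3/day

12.3522 kg CaCO3/day


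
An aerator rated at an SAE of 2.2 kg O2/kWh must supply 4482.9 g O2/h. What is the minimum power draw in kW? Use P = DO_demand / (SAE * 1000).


SAE in g O2/kWh = 2.2 * 1000 = 2200 g/kWh
P = DO_demand / SAE_g = 4482.9 / 2200 = 2.03768 kW

2.03768 kW


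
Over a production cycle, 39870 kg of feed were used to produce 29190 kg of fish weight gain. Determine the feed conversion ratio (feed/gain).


FCR = feed consumed / weight gained
FCR = 39870 kg / 29190 kg = 1.36588

1.36588


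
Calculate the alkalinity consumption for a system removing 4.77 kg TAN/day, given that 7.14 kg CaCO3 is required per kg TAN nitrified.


Alkalinity factor: 7.14 kg CaCO3 consumed per kg TAN nitrified
alk = 4.77 kg TAN * 7.14 = 34.0578 kg CaCO3/day

34.0578 kg CaCO3/day


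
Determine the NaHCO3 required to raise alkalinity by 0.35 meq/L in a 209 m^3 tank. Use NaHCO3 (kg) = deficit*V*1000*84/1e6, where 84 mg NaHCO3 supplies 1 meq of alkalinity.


Tank volume in L = 209 m^3 * 1000 = 209000 L
Total meq required = 0.35 meq/L * 209000 L = 73150 meq
NaHCO3 mass = 73150 meq * 84 mg/meq / 1e6 = 6.1446 kg

6.1446 kg


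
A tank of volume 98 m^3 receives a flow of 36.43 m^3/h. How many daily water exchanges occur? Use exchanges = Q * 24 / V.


Daily flow volume = 36.43 m^3/h * 24 h = 874.32 m^3/day
Exchanges = daily flow / tank volume = 874.32 / 98 = 8.92163 exchanges/day

8.92163 exchanges/day


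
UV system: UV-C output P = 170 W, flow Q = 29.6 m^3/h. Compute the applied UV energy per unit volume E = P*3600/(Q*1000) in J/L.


Energy delivered per hour = 170 W * 3600 s = 612000 J/h
Volume treated per hour = 29.6 m^3/h * 1000 = 29600 L/h
dose = 612000 / 29600 = 20.6757 J/L

20.6757 J/L


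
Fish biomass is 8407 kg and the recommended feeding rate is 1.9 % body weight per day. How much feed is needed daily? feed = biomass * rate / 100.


Feeding rate fraction = 1.9% / 100 = 0.019
Daily feed = 8407 kg * 0.019 = 159.733 kg/day

159.733 kg/day


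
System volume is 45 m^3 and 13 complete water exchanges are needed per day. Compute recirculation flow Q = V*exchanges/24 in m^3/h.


Daily recirculation volume = 45 m^3 * 13 = 585 m^3/day
Flow rate Q = daily volume / 24 h = 585 / 24 = 24.375 m^3/h

24.375 m^3/h


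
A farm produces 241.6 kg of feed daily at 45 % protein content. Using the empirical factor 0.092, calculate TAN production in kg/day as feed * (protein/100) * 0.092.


Protein in feed = 241.6 * 45/100 = 108.72 kg/day
TAN = protein * 0.092 = 108.72 * 0.092 = 10.00224 kg/day

10.00224 kg/day


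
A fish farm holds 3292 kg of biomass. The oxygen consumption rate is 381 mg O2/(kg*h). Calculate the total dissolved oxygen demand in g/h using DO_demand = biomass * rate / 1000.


Total O2 consumption (mg/h) = 3292 kg * 381 mg/(kg*h) = 1254252 mg/h
Convert to g/h: 1254252 / 1000 = 1254.252 g/h

1254.252 g/h


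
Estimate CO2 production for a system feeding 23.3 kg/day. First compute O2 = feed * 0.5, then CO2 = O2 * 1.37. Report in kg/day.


O2 = 23.3 * 0.5 = 11.65
CO2 = 11.65 * 1.37 = 15.9605

15.9605 kg/day


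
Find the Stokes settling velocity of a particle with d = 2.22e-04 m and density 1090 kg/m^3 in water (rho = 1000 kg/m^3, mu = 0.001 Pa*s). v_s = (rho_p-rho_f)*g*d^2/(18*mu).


Density difference: rho_p - rho_f = 1090 - 1000 = 90 kg/m^3
d^2 = (2.22e-04)^2 = 4.9284e-08 m^2
Numerator = (rho_p - rho_f) * g * d^2 = 90 * 9.81 * 4.9284e-08 = 4.3512844e-05
Denominator = 18 * mu = 18 * 0.001 = 0.018
v_s = 4.3512844e-05 / 0.018 = 0.00241738 m/s
Check: Re = rho_f * v_s * d / mu = 1000 * 0.00241738 * 2.22e-04 / 0.001 = 0.537 < 1, so Stokes' law applies.

0.00241738 m/s


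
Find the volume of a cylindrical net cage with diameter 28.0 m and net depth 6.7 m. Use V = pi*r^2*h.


r = d/2 = 28.0/2 = 14 m
Base area = pi*r^2 = pi*14^2 = 615.75216 m^2
Volume = 615.75216 * 6.7 = 4125.54 m^3

4125.54 m^3


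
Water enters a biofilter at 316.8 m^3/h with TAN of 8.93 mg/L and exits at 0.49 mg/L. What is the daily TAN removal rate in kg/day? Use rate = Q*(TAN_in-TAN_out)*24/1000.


Concentration drop: TAN_in - TAN_out = 8.93 - 0.49 = 8.44 mg/L
Hourly TAN removed = Q * dTAN = 316.8 m^3/h * 8.44 mg/L = 2673.792 g/h  (m^3/h * mg/L = g/h)
Daily TAN removed = 2673.792 * 24 = 64171.008 g/day
Convert to kg/day: 64171.008 / 1000 = 64.171008 kg/day

64.171008 kg/day


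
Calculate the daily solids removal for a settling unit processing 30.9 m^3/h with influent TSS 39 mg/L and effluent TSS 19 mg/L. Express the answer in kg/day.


Concentration drop: TSS_in - TSS_out = 39 - 19 = 20 mg/L
Hourly solids removed = Q * dTSS = 30.9 m^3/h * 20 mg/L = 618 g/h  (m^3/h * mg/L = g/h)
Daily solids removed = 618 * 24 = 14832 g/day
Convert g to kg: 14832 / 1000 = 14.832 kg/day

14.832 kg/day


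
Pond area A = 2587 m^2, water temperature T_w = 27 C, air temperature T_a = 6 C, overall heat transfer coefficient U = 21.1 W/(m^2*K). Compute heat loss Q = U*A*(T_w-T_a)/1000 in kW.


Temperature difference dT = 27 - 6 = 21 K
Heat loss (W) = U * A * dT = 21.1 * 2587 * 21 = 1146299.7 W
Convert to kW: 1146299.7 / 1000 = 1146.2997 kW

1146.2997 kW


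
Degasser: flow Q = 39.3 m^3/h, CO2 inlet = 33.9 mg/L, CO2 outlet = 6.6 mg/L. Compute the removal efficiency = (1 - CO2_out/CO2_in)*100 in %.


CO2_out / CO2_in = 6.6 / 33.9 = 0.19469027
Fraction remaining = 0.19469027
efficiency = (1 - 0.19469027) * 100 = 80.531 %

80.531 %


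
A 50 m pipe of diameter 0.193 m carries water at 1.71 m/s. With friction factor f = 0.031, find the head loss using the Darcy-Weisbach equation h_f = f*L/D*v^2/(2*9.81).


v^2 = 1.71^2 = 2.9241 m^2/s^2
L/D = 50/0.193 = 259.06736
h_f = f*(L/D)*v^2/(2g) = 0.031 * 259.06736 * 2.9241 / 19.62 = 1.19693 m

1.19693 m


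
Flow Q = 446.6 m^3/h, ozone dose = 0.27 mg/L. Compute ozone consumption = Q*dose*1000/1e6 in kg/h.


O3 demand (mg/h) = Q * dose * 1000 = 446.6 * 0.27 * 1000 = 120582 mg/h
Convert mg to kg: 120582 / 1e6 = 0.120582 kg/h

0.120582 kg/h


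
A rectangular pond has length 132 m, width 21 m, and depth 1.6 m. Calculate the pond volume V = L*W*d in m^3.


Base area = L * W = 132 * 21 = 2772 m^2
Volume = area * depth = 2772 * 1.6 = 4435.2 m^3

4435.2 m^3


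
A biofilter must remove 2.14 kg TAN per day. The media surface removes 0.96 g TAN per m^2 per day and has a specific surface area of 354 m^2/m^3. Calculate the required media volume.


A = 2.14*1000 / 0.96 = 2229.1667 m^2
V = 2229.1667 / 354 = 6.29708

6.29708 m^3


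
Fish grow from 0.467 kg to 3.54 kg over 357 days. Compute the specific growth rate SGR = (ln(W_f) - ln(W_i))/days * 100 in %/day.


ln(W_f) = ln(3.54) = 1.2641267
ln(W_i) = ln(0.467) = -0.76142602
ln(W_f) - ln(W_i) = 1.2641267 - -0.76142602 = 2.0255527
SGR = 2.0255527 / 357 * 100 = 0.567382 %/day

0.567382 %/day


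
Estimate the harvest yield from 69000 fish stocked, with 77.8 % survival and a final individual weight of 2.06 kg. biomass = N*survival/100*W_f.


Survivors = 69000 * 77.8/100 = 53682 fish
Harvest biomass = survivors * W_f = 53682 * 2.06 = 110584.92 kg

110584.92 kg


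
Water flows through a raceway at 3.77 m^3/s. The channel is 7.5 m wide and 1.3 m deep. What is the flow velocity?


Cross-sectional area = W * d = 7.5 * 1.3 = 9.75 m^2
Velocity = Q / A = 3.77 / 9.75 = 0.386667 m/s

0.386667 m/s


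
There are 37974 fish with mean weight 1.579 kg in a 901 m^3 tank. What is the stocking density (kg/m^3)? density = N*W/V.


Total biomass = 37974 fish * 1.579 kg = 59960.946 kg
Density = total biomass / volume = 59960.946 / 901 = 66.5493 kg/m^3

66.5493 kg/m^3


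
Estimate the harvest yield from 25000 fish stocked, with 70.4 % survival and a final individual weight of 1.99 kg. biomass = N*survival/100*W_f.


Survivors = 25000 * 70.4/100 = 17600 fish
Harvest biomass = survivors * W_f = 17600 * 1.99 = 35024 kg

35024 kg


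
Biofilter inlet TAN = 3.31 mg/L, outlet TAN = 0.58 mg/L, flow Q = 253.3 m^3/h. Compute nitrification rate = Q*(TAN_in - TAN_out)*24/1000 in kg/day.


Concentration drop: TAN_in - TAN_out = 3.31 - 0.58 = 2.73 mg/L
Hourly TAN removed = Q * dTAN = 253.3 m^3/h * 2.73 mg/L = 691.509 g/h  (m^3/h * mg/L = g/h)
Daily TAN removed = 691.509 * 24 = 16596.216 g/day
Convert to kg/day: 16596.216 / 1000 = 16.596216 kg/day

16.596216 kg/day


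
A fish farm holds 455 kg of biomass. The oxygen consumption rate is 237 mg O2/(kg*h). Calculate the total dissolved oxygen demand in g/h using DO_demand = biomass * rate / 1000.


Total O2 consumption (mg/h) = 455 kg * 237 mg/(kg*h) = 107835 mg/h
Convert to g/h: 107835 / 1000 = 107.835 g/h

107.835 g/h


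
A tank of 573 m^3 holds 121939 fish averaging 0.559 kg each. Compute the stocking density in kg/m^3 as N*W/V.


Total biomass = 121939 fish * 0.559 kg = 68163.901 kg
Density = total biomass / volume = 68163.901 / 573 = 118.96 kg/m^3

118.96 kg/m^3


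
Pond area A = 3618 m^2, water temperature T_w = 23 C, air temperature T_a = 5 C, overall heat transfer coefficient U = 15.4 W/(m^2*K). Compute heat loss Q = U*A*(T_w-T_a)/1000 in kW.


Temperature difference dT = 23 - 5 = 18 K
Heat loss (W) = U * A * dT = 15.4 * 3618 * 18 = 1002909.6 W
Convert to kW: 1002909.6 / 1000 = 1002.9096 kW

1002.9096 kW


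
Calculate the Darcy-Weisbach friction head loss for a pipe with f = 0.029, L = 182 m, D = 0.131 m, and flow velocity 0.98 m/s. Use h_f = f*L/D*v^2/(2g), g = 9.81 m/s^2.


v^2 = 0.98^2 = 0.9604 m^2/s^2
L/D = 182/0.131 = 1389.313
h_f = f*(L/D)*v^2/(2g) = 0.029 * 1389.313 * 0.9604 / 19.62 = 1.9722 m

1.9722 m


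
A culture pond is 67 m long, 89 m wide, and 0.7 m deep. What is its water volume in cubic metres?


Base area = L * W = 67 * 89 = 5963 m^2
Volume = area * depth = 5963 * 0.7 = 4174.1 m^3

4174.1 m^3


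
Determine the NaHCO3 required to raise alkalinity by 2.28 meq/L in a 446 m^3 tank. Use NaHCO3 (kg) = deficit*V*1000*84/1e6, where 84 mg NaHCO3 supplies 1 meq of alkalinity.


Tank volume in L = 446 m^3 * 1000 = 446000 L
Total meq required = 2.28 meq/L * 446000 L = 1016880 meq
NaHCO3 mass = 1016880 meq * 84 mg/meq / 1e6 = 85.4179 kg

85.4179 kg


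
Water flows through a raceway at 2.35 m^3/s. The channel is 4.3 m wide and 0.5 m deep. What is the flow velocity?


Cross-sectional area = W * d = 4.3 * 0.5 = 2.15 m^2
Velocity = Q / A = 2.35 / 2.15 = 1.09302 m/s

1.09302 m/s


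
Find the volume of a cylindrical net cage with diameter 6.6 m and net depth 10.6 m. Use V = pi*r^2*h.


r = d/2 = 6.6/2 = 3.3 m
Base area = pi*r^2 = pi*3.3^2 = 34.211944 m^2
Volume = 34.211944 * 10.6 = 362.647 m^3

362.647 m^3


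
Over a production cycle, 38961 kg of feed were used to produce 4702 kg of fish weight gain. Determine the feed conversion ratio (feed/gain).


FCR = feed consumed / weight gained
FCR = 38961 kg / 4702 kg = 8.28605

8.28605


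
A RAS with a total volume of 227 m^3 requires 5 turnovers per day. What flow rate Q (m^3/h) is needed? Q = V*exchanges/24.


Daily recirculation volume = 227 m^3 * 5 = 1135 m^3/day
Flow rate Q = daily volume / 24 h = 1135 / 24 = 47.2917 m^3/h

47.2917 m^3/h


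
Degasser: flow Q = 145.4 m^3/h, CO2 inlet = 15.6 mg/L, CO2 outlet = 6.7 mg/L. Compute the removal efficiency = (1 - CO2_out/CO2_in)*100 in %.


CO2_out / CO2_in = 6.7 / 15.6 = 0.42948718
Fraction remaining = 0.42948718
efficiency = (1 - 0.42948718) * 100 = 57.0513 %

57.0513 %


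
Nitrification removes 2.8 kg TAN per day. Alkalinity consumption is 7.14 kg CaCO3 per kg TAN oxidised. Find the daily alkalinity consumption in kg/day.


Alkalinity factor: 7.14 kg CaCO3 consumed per kg TAN nitrified
alk = 2.8 kg TAN * 7.14 = 19.992 kg CaCO3/day

19.992 kg CaCO3/day


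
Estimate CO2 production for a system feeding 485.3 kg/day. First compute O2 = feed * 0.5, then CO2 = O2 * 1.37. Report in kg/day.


O2 = 485.3 * 0.5 = 242.65
CO2 = 242.65 * 1.37 = 332.4305

332.4305 kg/day


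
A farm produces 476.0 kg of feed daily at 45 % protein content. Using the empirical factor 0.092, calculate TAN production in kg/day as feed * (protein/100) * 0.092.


Protein in feed = 476.0 * 45/100 = 214.2 kg/day
TAN = protein * 0.092 = 214.2 * 0.092 = 19.7064 kg/day

19.7064 kg/day


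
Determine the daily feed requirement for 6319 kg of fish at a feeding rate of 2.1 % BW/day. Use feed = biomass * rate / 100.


Feeding rate fraction = 2.1% / 100 = 0.021
Daily feed = 6319 kg * 0.021 = 132.699 kg/day

132.699 kg/day


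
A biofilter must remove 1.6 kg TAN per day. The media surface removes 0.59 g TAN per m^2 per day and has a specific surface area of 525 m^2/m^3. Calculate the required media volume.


A = 1.6*1000 / 0.59 = 2711.8644 m^2
V = 2711.8644 / 525 = 5.16546

5.16546 m^3
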